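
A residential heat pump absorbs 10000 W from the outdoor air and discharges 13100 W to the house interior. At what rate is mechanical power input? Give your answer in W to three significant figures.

For a cyclic device the first law requires Q̇_H = Q̇_C + Ẇ.
Ẇ = Q̇_H − Q̇_C = 3100 W.

3100 W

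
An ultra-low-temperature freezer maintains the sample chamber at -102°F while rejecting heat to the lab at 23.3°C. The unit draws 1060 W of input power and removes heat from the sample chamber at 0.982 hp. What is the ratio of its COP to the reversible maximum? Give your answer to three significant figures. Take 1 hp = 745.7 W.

Converting, Q̇_C = 0.9820 hp = 732.3 W, so COP_actual = Q̇_C/Ẇ = 732.3/1060 = 0.6908.
In absolute terms T_C = 198.71 K and T_H = 296.45 K, so ΔT = 97.74 K.
COP_Carnot = T_C/ΔT = 198.71/97.74 = 2.033.
η_II = COP_actual/COP_Carnot = 0.6908/2.033 = 0.3398.

0.340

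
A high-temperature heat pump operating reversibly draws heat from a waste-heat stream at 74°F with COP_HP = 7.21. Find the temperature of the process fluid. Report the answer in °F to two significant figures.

COP_HP = T_H/(T_H − T_C) rearranges to T_H = COP·T_C/(COP − 1).
With T_C = 296.48 K, T_H = 7.21 × 296.48/6.210 = 344.23 K.
Converting, 344.23 K = 159.94°F.

160 °F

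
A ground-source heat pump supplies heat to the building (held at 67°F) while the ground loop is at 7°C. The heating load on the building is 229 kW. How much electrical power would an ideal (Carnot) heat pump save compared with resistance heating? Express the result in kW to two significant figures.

220 kW

In absolute terms T_C = 280.15 K and T_H = 292.59 K, so ΔT = 12.44 K.
COP_Carnot = T_H/ΔT = 292.59/12.44 = 23.51.
Resistance heating needs Ẇ_res = Q̇_H = 229.0 kW; the reversible heat pump needs only Ẇ_hp = Q̇_H/COP = 9.740 kW.
Saving = 229.0 − 9.740 = 219.3 kW.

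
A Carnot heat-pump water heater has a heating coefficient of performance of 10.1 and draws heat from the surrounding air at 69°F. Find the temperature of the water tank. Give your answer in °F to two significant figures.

COP_HP = T_H/(T_H − T_C) rearranges to T_H = COP·T_C/(COP − 1).
With T_C = 293.71 K, T_H = 10.1 × 293.71/9.100 = 325.98 K.
Converting, 325.98 K = 127.10°F.

130 °F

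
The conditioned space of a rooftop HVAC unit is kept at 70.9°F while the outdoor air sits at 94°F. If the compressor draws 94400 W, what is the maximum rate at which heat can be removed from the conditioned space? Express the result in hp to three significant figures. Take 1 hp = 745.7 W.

2910 hp

In absolute terms T_C = 294.76 K and T_H = 307.59 K, so ΔT = 12.83 K.
COP_Carnot = T_C/ΔT = 294.76/12.83 = 22.97.
Q̇_max = COP_Carnot × Ẇ = 22.97 × 94400 W = 2168000 W = 2908 hp.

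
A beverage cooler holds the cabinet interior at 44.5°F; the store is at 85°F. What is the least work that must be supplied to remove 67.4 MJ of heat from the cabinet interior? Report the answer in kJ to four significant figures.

In absolute terms T_C = 280.09 K and T_H = 302.59 K, so ΔT = 22.50 K.
The reversible limit is COP_R = T_C/ΔT = 12.45, so W_min = Q_C/COP = Q_C·ΔT/T_C.
W_min = 67.40 × 22.50/280.09 = 5.414 MJ = 5414 kJ.

5414 kJ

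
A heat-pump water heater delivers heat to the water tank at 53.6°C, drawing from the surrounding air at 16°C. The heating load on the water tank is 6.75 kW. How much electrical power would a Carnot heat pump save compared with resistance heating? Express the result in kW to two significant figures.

In absolute terms T_C = 289.15 K and T_H = 326.75 K, so ΔT = 37.60 K.
COP_Carnot = T_H/ΔT = 326.75/37.60 = 8.690.
Resistance heating needs Ẇ_res = Q̇_H = 6.750 kW; the reversible heat pump needs only Ẇ_hp = Q̇_H/COP = 0.7767 kW.
Saving = 6.750 − 0.7767 = 5.973 kW.

6.0 kW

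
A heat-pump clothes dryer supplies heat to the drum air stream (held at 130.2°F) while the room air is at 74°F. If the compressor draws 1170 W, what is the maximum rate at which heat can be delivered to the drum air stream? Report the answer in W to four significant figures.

In absolute terms T_C = 296.48 K and T_H = 327.71 K, so ΔT = 31.22 K.
COP_Carnot = T_H/ΔT = 327.71/31.22 = 10.50.
Q̇_max = COP_Carnot × Ẇ = 10.50 × 1170 W = 12280 W.

12280 W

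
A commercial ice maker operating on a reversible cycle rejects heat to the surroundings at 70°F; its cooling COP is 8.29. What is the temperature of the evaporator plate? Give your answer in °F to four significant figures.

For a Carnot refrigerator COP_R = T_C/(T_H − T_C), so T_C = COP·T_H/(1 + COP).
With T_H = 294.26 K, T_C = 8.29 × 294.26/9.290 = 262.59 K.
Converting, 262.59 K = 12.98°F.

12.98 °F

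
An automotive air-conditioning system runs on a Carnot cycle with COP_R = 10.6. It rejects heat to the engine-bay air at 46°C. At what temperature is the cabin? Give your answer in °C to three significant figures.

For a Carnot refrigerator COP_R = T_C/(T_H − T_C), so T_C = COP·T_H/(1 + COP).
With T_H = 319.15 K, T_C = 10.6 × 319.15/11.60 = 291.64 K.
Converting, 291.64 K = 18.49°C.

18.5 °C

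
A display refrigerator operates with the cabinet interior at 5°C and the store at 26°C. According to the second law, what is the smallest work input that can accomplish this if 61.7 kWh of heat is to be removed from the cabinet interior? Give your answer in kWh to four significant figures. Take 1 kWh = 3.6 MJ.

4.658 kWh

In absolute terms T_C = 278.15 K and T_H = 299.15 K, so ΔT = 21.00 K.
The reversible limit is COP_R = T_C/ΔT = 13.25, so W_min = Q_C/COP = Q_C·ΔT/T_C.
W_min = 61.70 × 21.00/278.15 = 4.658 kWh.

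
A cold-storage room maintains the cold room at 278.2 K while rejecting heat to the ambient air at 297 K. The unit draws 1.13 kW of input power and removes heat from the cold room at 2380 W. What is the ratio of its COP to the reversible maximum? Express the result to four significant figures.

Converting, Q̇_C = 2380 W = 2.380 kW, so COP_actual = Q̇_C/Ẇ = 2.380/1.130 = 2.106.
The reservoir spacing is ΔT = 297 − 278.2 = 18.80 K.
COP_Carnot = T_C/ΔT = 278.20/18.80 = 14.80.
η_II = COP_actual/COP_Carnot = 2.106/14.80 = 0.1423.

0.1423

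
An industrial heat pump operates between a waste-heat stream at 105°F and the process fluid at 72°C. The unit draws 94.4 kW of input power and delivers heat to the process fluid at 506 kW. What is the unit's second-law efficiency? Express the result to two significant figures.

COP_actual = Q̇_H/Ẇ = 506.0/94.40 = 5.360.
In absolute terms T_C = 313.71 K and T_H = 345.15 K, so ΔT = 31.44 K.
COP_Carnot = T_H/ΔT = 345.15/31.44 = 10.98.
η_II = COP_actual/COP_Carnot = 5.360/10.98 = 0.4883.

0.49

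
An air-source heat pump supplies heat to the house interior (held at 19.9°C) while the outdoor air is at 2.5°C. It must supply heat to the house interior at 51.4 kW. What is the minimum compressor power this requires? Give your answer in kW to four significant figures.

3.052 kW

In absolute terms T_C = 275.65 K and T_H = 293.05 K, so ΔT = 17.40 K.
COP_Carnot = T_H/ΔT = 293.05/17.40 = 16.84.
Ẇ_min = Q̇/COP_Carnot = 51.40/16.84 = 3.052 kW.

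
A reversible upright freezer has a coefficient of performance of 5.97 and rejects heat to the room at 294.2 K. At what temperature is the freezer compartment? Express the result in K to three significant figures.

252 K

For a Carnot refrigerator COP_R = T_C/(T_H − T_C), so T_C = COP·T_H/(1 + COP).
With T_H = 294.20 K, T_C = 5.97 × 294.20/6.970 = 251.99 K.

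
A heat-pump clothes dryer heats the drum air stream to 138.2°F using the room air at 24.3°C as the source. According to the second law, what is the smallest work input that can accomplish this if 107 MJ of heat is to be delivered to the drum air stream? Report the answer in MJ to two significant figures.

In absolute terms T_C = 297.45 K and T_H = 332.15 K, so ΔT = 34.70 K.
The reversible limit is COP_HP = T_H/ΔT = 9.572, so W_min = Q_H/COP = Q_H·ΔT/T_H.
W_min = 107.0 × 34.70/332.15 = 11.18 MJ.

11 MJ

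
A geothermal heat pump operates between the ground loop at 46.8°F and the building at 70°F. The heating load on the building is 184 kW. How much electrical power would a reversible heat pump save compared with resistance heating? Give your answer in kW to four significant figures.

In absolute terms T_C = 281.37 K and T_H = 294.26 K, so ΔT = 12.89 K.
COP_Carnot = T_H/ΔT = 294.26/12.89 = 22.83.
Resistance heating needs Ẇ_res = Q̇_H = 184.0 kW; the reversible heat pump needs only Ẇ_hp = Q̇_H/COP = 8.059 kW.
Saving = 184.0 − 8.059 = 175.9 kW.

175.9 kW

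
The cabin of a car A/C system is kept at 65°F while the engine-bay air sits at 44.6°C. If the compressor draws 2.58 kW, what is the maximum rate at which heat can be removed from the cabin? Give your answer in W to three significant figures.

In absolute terms T_C = 291.48 K and T_H = 317.75 K, so ΔT = 26.27 K.
COP_Carnot = T_C/ΔT = 291.48/26.27 = 11.10.
Q̇_max = COP_Carnot × Ẇ = 11.10 × 2.580 kW = 28.63 kW = 28630 W.

28600 W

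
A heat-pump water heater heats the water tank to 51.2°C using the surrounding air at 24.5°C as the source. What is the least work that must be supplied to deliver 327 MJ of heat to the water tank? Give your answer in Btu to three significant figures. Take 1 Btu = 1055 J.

In absolute terms T_C = 297.65 K and T_H = 324.35 K, so ΔT = 26.70 K.
The reversible limit is COP_HP = T_H/ΔT = 12.15, so W_min = Q_H/COP = Q_H·ΔT/T_H.
W_min = 327.0 × 26.70/324.35 = 26.92 MJ = 25510 Btu.

25500 Btu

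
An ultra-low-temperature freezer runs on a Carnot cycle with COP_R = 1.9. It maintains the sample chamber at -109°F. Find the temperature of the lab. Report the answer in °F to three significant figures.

75.6 °F

COP_R = T_C/(T_H − T_C) gives T_H − T_C = T_C/COP.
With T_C = 194.82 K, T_H = 194.82 × (1 + 1/1.9) = 297.35 K.
Converting, 297.35 K = 75.56°F.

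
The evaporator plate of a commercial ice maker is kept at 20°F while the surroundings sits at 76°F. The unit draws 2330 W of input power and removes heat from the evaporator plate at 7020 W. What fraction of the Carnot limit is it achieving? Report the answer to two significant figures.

COP_actual = Q̇_C/Ẇ = 7020/2330 = 3.013.
In absolute terms T_C = 266.48 K and T_H = 297.59 K, so ΔT = 31.11 K.
COP_Carnot = T_C/ΔT = 266.48/31.11 = 8.566.
η_II = COP_actual/COP_Carnot = 3.013/8.566 = 0.3517.

0.35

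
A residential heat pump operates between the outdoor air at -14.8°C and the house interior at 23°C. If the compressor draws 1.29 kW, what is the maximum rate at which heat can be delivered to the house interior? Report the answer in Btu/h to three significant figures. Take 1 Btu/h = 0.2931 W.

In absolute terms T_C = 258.35 K and T_H = 296.15 K, so ΔT = 37.80 K.
COP_Carnot = T_H/ΔT = 296.15/37.80 = 7.835.
Q̇_max = COP_Carnot × Ẇ = 7.835 × 1.290 kW = 10.11 kW = 34480 Btu/h.

34500 Btu/h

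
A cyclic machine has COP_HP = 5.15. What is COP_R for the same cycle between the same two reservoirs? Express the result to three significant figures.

4.15

Since Q_H = Q_C + W for any cycle, COP_R = Q_C/W = Q_H/W − 1.
COP_R = 5.15 − 1 = 4.15.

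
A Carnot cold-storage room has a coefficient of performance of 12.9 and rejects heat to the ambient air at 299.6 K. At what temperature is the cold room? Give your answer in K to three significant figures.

For a Carnot refrigerator COP_R = T_C/(T_H − T_C), so T_C = COP·T_H/(1 + COP).
With T_H = 299.60 K, T_C = 12.9 × 299.60/13.90 = 278.05 K.

278 K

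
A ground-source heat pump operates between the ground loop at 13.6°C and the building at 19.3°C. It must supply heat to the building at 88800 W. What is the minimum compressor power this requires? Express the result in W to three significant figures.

In absolute terms T_C = 286.75 K and T_H = 292.45 K, so ΔT = 5.700 K.
COP_Carnot = T_H/ΔT = 292.45/5.700 = 51.31.
Ẇ_min = Q̇/COP_Carnot = 88800/51.31 = 1731 W.

1730 W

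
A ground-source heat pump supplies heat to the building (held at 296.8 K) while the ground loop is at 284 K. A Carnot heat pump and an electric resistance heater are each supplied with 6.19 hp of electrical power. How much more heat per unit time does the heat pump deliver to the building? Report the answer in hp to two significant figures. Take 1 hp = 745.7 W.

The reservoir spacing is ΔT = 296.8 − 284 = 12.80 K.
COP_Carnot = T_H/ΔT = 296.80/12.80 = 23.19.
The heat pump delivers Q̇_H = COP × Ẇ = 143.5 hp; the resistance heater delivers Ẇ = 6.190 hp.
Extra = (COP − 1)·Ẇ = 137.3 hp.

140 hp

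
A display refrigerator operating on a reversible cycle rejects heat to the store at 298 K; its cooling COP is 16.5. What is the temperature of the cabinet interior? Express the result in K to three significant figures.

For a Carnot refrigerator COP_R = T_C/(T_H − T_C), so T_C = COP·T_H/(1 + COP).
With T_H = 298.00 K, T_C = 16.5 × 298.00/17.50 = 280.97 K.

281 K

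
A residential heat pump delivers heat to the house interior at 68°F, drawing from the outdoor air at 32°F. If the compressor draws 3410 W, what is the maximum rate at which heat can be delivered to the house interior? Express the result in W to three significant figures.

In absolute terms T_C = 273.15 K and T_H = 293.15 K, so ΔT = 20.00 K.
COP_Carnot = T_H/ΔT = 293.15/20.00 = 14.66.
Q̇_max = COP_Carnot × Ẇ = 14.66 × 3410 W = 49980 W.

50000 W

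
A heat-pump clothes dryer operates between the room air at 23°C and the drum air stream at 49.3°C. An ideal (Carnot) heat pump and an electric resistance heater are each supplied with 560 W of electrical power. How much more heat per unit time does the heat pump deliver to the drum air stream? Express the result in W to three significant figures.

6310 W

In absolute terms T_C = 296.15 K and T_H = 322.45 K, so ΔT = 26.30 K.
COP_Carnot = T_H/ΔT = 322.45/26.30 = 12.26.
The heat pump delivers Q̇_H = COP × Ẇ = 6866 W; the resistance heater delivers Ẇ = 560.0 W.
Extra = (COP − 1)·Ẇ = 6306 W.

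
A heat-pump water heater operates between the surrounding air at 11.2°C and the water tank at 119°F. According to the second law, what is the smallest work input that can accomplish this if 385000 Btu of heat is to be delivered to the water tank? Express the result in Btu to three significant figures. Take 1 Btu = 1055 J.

44500 Btu

In absolute terms T_C = 284.35 K and T_H = 321.48 K, so ΔT = 37.13 K.
The reversible limit is COP_HP = T_H/ΔT = 8.658, so W_min = Q_H/COP = Q_H·ΔT/T_H.
W_min = 385000 × 37.13/321.48 = 44470 Btu.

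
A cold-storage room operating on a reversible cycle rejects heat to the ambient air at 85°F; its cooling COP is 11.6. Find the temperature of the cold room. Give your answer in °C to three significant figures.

5.43 °C

For a Carnot refrigerator COP_R = T_C/(T_H − T_C), so T_C = COP·T_H/(1 + COP).
With T_H = 302.59 K, T_C = 11.6 × 302.59/12.60 = 278.58 K.
Converting, 278.58 K = 5.43°C.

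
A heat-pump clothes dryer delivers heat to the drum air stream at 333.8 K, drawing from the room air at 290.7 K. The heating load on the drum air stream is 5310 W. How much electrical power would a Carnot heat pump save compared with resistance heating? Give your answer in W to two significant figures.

The reservoir spacing is ΔT = 333.8 − 290.7 = 43.10 K.
COP_Carnot = T_H/ΔT = 333.80/43.10 = 7.745.
Resistance heating needs Ẇ_res = Q̇_H = 5310 W; the reversible heat pump needs only Ẇ_hp = Q̇_H/COP = 685.6 W.
Saving = 5310 − 685.6 = 4624 W.

4600 W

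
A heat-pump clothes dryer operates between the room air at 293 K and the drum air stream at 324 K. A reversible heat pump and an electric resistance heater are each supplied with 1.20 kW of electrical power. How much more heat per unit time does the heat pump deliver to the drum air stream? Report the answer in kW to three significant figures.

The reservoir spacing is ΔT = 324 − 293 = 31.00 K.
COP_Carnot = T_H/ΔT = 324.00/31.00 = 10.45.
The heat pump delivers Q̇_H = COP × Ẇ = 12.54 kW; the resistance heater delivers Ẇ = 1.200 kW.
Extra = (COP − 1)·Ẇ = 11.34 kW.

11.3 kW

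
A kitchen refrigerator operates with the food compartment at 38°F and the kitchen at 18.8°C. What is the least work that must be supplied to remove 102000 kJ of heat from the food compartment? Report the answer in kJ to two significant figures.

5700 kJ

In absolute terms T_C = 276.48 K and T_H = 291.95 K, so ΔT = 15.47 K.
The reversible limit is COP_R = T_C/ΔT = 17.88, so W_min = Q_C/COP = Q_C·ΔT/T_C.
W_min = 102000 × 15.47/276.48 = 5706 kJ.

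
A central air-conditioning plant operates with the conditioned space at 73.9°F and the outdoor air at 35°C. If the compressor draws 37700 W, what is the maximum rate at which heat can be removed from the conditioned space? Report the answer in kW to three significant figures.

953 kW

In absolute terms T_C = 296.43 K and T_H = 308.15 K, so ΔT = 11.72 K.
COP_Carnot = T_C/ΔT = 296.43/11.72 = 25.29.
Q̇_max = COP_Carnot × Ẇ = 25.29 × 37700 W = 953300 W = 953.3 kW.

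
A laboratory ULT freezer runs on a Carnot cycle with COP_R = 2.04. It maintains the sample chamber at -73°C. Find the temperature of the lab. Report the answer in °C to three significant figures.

COP_R = T_C/(T_H − T_C) gives T_H − T_C = T_C/COP.
With T_C = 200.15 K, T_H = 200.15 × (1 + 1/2.04) = 298.26 K.
Converting, 298.26 K = 25.11°C.

25.1 °C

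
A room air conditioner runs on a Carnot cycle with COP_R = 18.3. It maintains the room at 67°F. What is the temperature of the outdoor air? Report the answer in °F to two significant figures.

COP_R = T_C/(T_H − T_C) gives T_H − T_C = T_C/COP.
With T_C = 292.59 K, T_H = 292.59 × (1 + 1/18.3) = 308.58 K.
Converting, 308.58 K = 95.78°F.

96 °F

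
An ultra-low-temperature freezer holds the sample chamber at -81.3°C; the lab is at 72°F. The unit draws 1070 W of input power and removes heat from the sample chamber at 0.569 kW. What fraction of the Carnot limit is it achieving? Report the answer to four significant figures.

Converting, Q̇_C = 0.5690 kW = 569.0 W, so COP_actual = Q̇_C/Ẇ = 569.0/1070 = 0.5318.
In absolute terms T_C = 191.85 K and T_H = 295.37 K, so ΔT = 103.5 K.
COP_Carnot = T_C/ΔT = 191.85/103.5 = 1.853.
η_II = COP_actual/COP_Carnot = 0.5318/1.853 = 0.2869.

0.2869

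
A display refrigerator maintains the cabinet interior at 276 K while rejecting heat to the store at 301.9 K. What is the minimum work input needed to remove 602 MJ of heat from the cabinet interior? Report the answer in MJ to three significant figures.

The reservoir spacing is ΔT = 301.9 − 276 = 25.90 K.
The reversible limit is COP_R = T_C/ΔT = 10.66, so W_min = Q_C/COP = Q_C·ΔT/T_C.
W_min = 602.0 × 25.90/276.00 = 56.49 MJ.

56.5 MJ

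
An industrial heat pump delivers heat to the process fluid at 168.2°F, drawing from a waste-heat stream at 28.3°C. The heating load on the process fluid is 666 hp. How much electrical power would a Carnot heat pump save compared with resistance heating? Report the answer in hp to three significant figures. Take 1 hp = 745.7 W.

576 hp

In absolute terms T_C = 301.45 K and T_H = 348.82 K, so ΔT = 47.37 K.
COP_Carnot = T_H/ΔT = 348.82/47.37 = 7.364.
Resistance heating needs Ẇ_res = Q̇_H = 666.0 hp; the reversible heat pump needs only Ẇ_hp = Q̇_H/COP = 90.44 hp.
Saving = 666.0 − 90.44 = 575.6 hp.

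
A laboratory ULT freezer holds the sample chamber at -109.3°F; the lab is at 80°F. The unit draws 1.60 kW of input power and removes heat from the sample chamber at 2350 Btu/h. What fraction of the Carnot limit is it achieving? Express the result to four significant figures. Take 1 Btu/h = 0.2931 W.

Converting, Q̇_C = 2350 Btu/h = 0.6888 kW, so COP_actual = Q̇_C/Ẇ = 0.6888/1.600 = 0.4305.
In absolute terms T_C = 194.65 K and T_H = 299.82 K, so ΔT = 105.2 K.
COP_Carnot = T_C/ΔT = 194.65/105.2 = 1.851.
η_II = COP_actual/COP_Carnot = 0.4305/1.851 = 0.2326.

0.2326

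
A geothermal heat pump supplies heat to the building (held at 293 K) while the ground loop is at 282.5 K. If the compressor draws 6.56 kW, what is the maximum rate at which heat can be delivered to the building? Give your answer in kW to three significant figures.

The reservoir spacing is ΔT = 293 − 282.5 = 10.50 K.
COP_Carnot = T_H/ΔT = 293.00/10.50 = 27.90.
Q̇_max = COP_Carnot × Ẇ = 27.90 × 6.560 kW = 183.1 kW.

183 kW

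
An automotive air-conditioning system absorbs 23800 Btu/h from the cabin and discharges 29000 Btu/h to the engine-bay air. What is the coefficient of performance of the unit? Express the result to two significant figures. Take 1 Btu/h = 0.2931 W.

The first law gives Q̇_H = Q̇_C + Ẇ, so the three rates are Q̇_C = 23800, Q̇_H = 29000, Ẇ = 5200 Btu/h.
COP_R = Q̇_C/Ẇ = 23800/5200 = 4.577.

4.6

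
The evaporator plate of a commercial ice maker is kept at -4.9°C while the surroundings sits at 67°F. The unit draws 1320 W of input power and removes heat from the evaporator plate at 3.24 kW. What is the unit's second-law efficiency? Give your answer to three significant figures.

Converting, Q̇_C = 3.240 kW = 3240 W, so COP_actual = Q̇_C/Ẇ = 3240/1320 = 2.455.
In absolute terms T_C = 268.25 K and T_H = 292.59 K, so ΔT = 24.34 K.
COP_Carnot = T_C/ΔT = 268.25/24.34 = 11.02.
η_II = COP_actual/COP_Carnot = 2.455/11.02 = 0.2228.

0.223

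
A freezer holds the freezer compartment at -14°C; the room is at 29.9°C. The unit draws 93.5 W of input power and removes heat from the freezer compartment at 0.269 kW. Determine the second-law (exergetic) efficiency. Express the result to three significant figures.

0.487

Converting, Q̇_C = 0.2690 kW = 269.0 W, so COP_actual = Q̇_C/Ẇ = 269.0/93.50 = 2.877.
In absolute terms T_C = 259.15 K and T_H = 303.05 K, so ΔT = 43.90 K.
COP_Carnot = T_C/ΔT = 259.15/43.90 = 5.903.
η_II = COP_actual/COP_Carnot = 2.877/5.903 = 0.4874.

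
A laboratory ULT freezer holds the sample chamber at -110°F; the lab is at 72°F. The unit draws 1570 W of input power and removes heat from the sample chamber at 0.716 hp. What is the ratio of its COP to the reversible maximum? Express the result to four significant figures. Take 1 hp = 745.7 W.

0.1770

Converting, Q̇_C = 0.7160 hp = 533.9 W, so COP_actual = Q̇_C/Ẇ = 533.9/1570 = 0.3401.
In absolute terms T_C = 194.26 K and T_H = 295.37 K, so ΔT = 101.1 K.
COP_Carnot = T_C/ΔT = 194.26/101.1 = 1.921.
η_II = COP_actual/COP_Carnot = 0.3401/1.921 = 0.1770.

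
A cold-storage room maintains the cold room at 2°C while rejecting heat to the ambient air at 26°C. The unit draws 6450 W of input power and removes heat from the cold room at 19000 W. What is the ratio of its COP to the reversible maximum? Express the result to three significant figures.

0.257

COP_actual = Q̇_C/Ẇ = 19000/6450 = 2.946.
In absolute terms T_C = 275.15 K and T_H = 299.15 K, so ΔT = 24.00 K.
COP_Carnot = T_C/ΔT = 275.15/24.00 = 11.46.
η_II = COP_actual/COP_Carnot = 2.946/11.46 = 0.2569.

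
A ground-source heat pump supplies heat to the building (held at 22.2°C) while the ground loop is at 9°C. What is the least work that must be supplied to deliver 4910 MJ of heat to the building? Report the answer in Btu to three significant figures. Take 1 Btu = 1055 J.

208000 Btu

In absolute terms T_C = 282.15 K and T_H = 295.35 K, so ΔT = 13.20 K.
The reversible limit is COP_HP = T_H/ΔT = 22.38, so W_min = Q_H/COP = Q_H·ΔT/T_H.
W_min = 4910 × 13.20/295.35 = 219.4 MJ = 208000 Btu.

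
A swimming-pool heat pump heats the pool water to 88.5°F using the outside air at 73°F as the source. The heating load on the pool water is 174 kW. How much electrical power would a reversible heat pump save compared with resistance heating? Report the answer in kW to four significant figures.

In absolute terms T_C = 295.93 K and T_H = 304.54 K, so ΔT = 8.611 K.
COP_Carnot = T_H/ΔT = 304.54/8.611 = 35.37.
Resistance heating needs Ẇ_res = Q̇_H = 174.0 kW; the reversible heat pump needs only Ẇ_hp = Q̇_H/COP = 4.920 kW.
Saving = 174.0 − 4.920 = 169.1 kW.

169.1 kW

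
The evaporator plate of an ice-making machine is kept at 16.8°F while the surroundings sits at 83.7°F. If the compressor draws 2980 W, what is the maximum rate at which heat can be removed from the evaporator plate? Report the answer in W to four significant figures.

In absolute terms T_C = 264.71 K and T_H = 301.87 K, so ΔT = 37.17 K.
COP_Carnot = T_C/ΔT = 264.71/37.17 = 7.122.
Q̇_max = COP_Carnot × Ẇ = 7.122 × 2980 W = 21220 W.

21220 W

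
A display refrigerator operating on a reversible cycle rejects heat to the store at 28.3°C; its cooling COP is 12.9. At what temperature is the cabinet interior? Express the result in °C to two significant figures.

For a Carnot refrigerator COP_R = T_C/(T_H − T_C), so T_C = COP·T_H/(1 + COP).
With T_H = 301.45 K, T_C = 12.9 × 301.45/13.90 = 279.76 K.
Converting, 279.76 K = 6.61°C.

6.6 °C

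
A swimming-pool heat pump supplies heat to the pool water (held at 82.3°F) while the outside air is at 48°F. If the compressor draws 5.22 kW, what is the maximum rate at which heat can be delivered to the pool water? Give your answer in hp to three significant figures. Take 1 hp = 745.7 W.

In absolute terms T_C = 282.04 K and T_H = 301.09 K, so ΔT = 19.06 K.
COP_Carnot = T_H/ΔT = 301.09/19.06 = 15.80.
Q̇_max = COP_Carnot × Ẇ = 15.80 × 5.220 kW = 82.48 kW = 110.6 hp.

111 hp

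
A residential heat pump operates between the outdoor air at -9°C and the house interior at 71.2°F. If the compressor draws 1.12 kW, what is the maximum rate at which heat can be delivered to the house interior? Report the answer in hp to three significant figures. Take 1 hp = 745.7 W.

In absolute terms T_C = 264.15 K and T_H = 294.93 K, so ΔT = 30.78 K.
COP_Carnot = T_H/ΔT = 294.93/30.78 = 9.582.
Q̇_max = COP_Carnot × Ẇ = 9.582 × 1.120 kW = 10.73 kW = 14.39 hp.

14.4 hp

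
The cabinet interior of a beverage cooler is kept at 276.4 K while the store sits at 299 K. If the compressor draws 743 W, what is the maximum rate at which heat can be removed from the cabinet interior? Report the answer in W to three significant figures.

9090 W

The reservoir spacing is ΔT = 299 − 276.4 = 22.60 K.
COP_Carnot = T_C/ΔT = 276.40/22.60 = 12.23.
Q̇_max = COP_Carnot × Ẇ = 12.23 × 743.0 W = 9087 W.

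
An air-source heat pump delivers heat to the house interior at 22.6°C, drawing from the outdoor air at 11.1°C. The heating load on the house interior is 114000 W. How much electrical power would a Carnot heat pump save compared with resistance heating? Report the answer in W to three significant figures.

In absolute terms T_C = 284.25 K and T_H = 295.75 K, so ΔT = 11.50 K.
COP_Carnot = T_H/ΔT = 295.75/11.50 = 25.72.
Resistance heating needs Ẇ_res = Q̇_H = 114000 W; the reversible heat pump needs only Ẇ_hp = Q̇_H/COP = 4433 W.
Saving = 114000 − 4433 = 109600 W.

110000 W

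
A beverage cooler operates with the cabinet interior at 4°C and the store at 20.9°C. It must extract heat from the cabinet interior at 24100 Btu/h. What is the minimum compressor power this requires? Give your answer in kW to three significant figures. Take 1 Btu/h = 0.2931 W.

0.431 kW

In absolute terms T_C = 277.15 K and T_H = 294.05 K, so ΔT = 16.90 K.
COP_Carnot = T_C/ΔT = 277.15/16.90 = 16.40.
Ẇ_min = Q̇/COP_Carnot = 24100/16.40 = 1470 Btu/h = 0.4307 kW.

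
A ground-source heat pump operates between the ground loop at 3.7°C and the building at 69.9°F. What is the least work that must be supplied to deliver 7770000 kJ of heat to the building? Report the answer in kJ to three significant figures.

458000 kJ

In absolute terms T_C = 276.85 K and T_H = 294.21 K, so ΔT = 17.36 K.
The reversible limit is COP_HP = T_H/ΔT = 16.95, so W_min = Q_H/COP = Q_H·ΔT/T_H.
W_min = 7770000 × 17.36/294.21 = 458400 kJ.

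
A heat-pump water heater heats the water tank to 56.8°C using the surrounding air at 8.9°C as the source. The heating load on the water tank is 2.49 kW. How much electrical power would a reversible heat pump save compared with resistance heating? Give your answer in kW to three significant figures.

In absolute terms T_C = 282.05 K and T_H = 329.95 K, so ΔT = 47.90 K.
COP_Carnot = T_H/ΔT = 329.95/47.90 = 6.888.
Resistance heating needs Ẇ_res = Q̇_H = 2.490 kW; the reversible heat pump needs only Ẇ_hp = Q̇_H/COP = 0.3615 kW.
Saving = 2.490 − 0.3615 = 2.129 kW.

2.13 kW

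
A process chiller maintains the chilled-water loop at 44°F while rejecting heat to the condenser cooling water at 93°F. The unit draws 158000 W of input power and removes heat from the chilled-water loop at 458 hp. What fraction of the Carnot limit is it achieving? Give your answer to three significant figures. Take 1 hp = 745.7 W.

0.210

Converting, Q̇_C = 458.0 hp = 341500 W, so COP_actual = Q̇_C/Ẇ = 341500/158000 = 2.162.
In absolute terms T_C = 279.82 K and T_H = 307.04 K, so ΔT = 27.22 K.
COP_Carnot = T_C/ΔT = 279.82/27.22 = 10.28.
η_II = COP_actual/COP_Carnot = 2.162/10.28 = 0.2103.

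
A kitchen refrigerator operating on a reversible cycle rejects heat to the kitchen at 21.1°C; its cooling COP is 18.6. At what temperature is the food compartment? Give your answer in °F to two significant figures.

For a Carnot refrigerator COP_R = T_C/(T_H − T_C), so T_C = COP·T_H/(1 + COP).
With T_H = 294.25 K, T_C = 18.6 × 294.25/19.60 = 279.24 K.
Converting, 279.24 K = 42.96°F.

43 °F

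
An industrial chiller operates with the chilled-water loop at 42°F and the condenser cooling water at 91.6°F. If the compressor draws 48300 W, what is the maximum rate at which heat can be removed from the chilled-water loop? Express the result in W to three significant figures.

489000 W

In absolute terms T_C = 278.71 K and T_H = 306.26 K, so ΔT = 27.56 K.
COP_Carnot = T_C/ΔT = 278.71/27.56 = 10.11.
Q̇_max = COP_Carnot × Ẇ = 10.11 × 48300 W = 488500 W.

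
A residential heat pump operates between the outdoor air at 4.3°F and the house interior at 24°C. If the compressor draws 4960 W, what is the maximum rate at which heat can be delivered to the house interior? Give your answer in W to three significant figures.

In absolute terms T_C = 257.76 K and T_H = 297.15 K, so ΔT = 39.39 K.
COP_Carnot = T_H/ΔT = 297.15/39.39 = 7.544.
Q̇_max = COP_Carnot × Ẇ = 7.544 × 4960 W = 37420 W.

37400 W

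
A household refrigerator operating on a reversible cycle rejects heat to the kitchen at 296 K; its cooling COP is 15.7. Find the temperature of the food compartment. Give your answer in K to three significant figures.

278 K

For a Carnot refrigerator COP_R = T_C/(T_H − T_C), so T_C = COP·T_H/(1 + COP).
With T_H = 296.00 K, T_C = 15.7 × 296.00/16.70 = 278.28 K.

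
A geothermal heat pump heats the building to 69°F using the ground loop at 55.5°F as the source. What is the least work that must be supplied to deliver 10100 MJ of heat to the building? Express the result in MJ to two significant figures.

260 MJ

In absolute terms T_C = 286.21 K and T_H = 293.71 K, so ΔT = 7.500 K.
The reversible limit is COP_HP = T_H/ΔT = 39.16, so W_min = Q_H/COP = Q_H·ΔT/T_H.
W_min = 10100 × 7.500/293.71 = 257.9 MJ.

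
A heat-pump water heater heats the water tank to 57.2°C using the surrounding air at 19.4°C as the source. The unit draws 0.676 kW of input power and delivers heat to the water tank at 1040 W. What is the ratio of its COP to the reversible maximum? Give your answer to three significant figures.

0.176

Converting, Q̇_H = 1040 W = 1.040 kW, so COP_actual = Q̇_H/Ẇ = 1.040/0.6760 = 1.538.
In absolute terms T_C = 292.55 K and T_H = 330.35 K, so ΔT = 37.80 K.
COP_Carnot = T_H/ΔT = 330.35/37.80 = 8.739.
η_II = COP_actual/COP_Carnot = 1.538/8.739 = 0.1760.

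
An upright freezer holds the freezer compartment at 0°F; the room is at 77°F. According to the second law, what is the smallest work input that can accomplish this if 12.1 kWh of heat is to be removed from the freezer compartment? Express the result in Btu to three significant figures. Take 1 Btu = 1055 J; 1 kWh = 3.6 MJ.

6920 Btu

In absolute terms T_C = 255.37 K and T_H = 298.15 K, so ΔT = 42.78 K.
The reversible limit is COP_R = T_C/ΔT = 5.970, so W_min = Q_C/COP = Q_C·ΔT/T_C.
W_min = 12.10 × 42.78/255.37 = 2.027 kWh = 6916 Btu.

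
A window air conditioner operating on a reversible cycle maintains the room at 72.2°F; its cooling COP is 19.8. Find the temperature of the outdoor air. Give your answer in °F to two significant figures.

99 °F

COP_R = T_C/(T_H − T_C) gives T_H − T_C = T_C/COP.
With T_C = 295.48 K, T_H = 295.48 × (1 + 1/19.8) = 310.41 K.
Converting, 310.41 K = 99.06°F.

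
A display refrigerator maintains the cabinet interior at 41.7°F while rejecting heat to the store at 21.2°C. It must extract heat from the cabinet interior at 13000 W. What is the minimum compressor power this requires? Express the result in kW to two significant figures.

In absolute terms T_C = 278.54 K and T_H = 294.35 K, so ΔT = 15.81 K.
COP_Carnot = T_C/ΔT = 278.54/15.81 = 17.62.
Ẇ_min = Q̇/COP_Carnot = 13000/17.62 = 737.9 W = 0.7379 kW.

0.74 kW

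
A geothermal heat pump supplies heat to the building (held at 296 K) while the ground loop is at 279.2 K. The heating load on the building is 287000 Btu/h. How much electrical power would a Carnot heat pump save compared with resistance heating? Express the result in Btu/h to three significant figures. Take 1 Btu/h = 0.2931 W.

The reservoir spacing is ΔT = 296 − 279.2 = 16.80 K.
COP_Carnot = T_H/ΔT = 296.00/16.80 = 17.62.
Resistance heating needs Ẇ_res = Q̇_H = 287000 Btu/h; the reversible heat pump needs only Ẇ_hp = Q̇_H/COP = 16290 Btu/h.
Saving = 287000 − 16290 = 270700 Btu/h.

271000 Btu/h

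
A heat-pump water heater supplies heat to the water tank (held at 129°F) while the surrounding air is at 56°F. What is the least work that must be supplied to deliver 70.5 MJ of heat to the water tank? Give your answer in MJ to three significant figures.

8.74 MJ

In absolute terms T_C = 286.48 K and T_H = 327.04 K, so ΔT = 40.56 K.
The reversible limit is COP_HP = T_H/ΔT = 8.064, so W_min = Q_H/COP = Q_H·ΔT/T_H.
W_min = 70.50 × 40.56/327.04 = 8.743 MJ.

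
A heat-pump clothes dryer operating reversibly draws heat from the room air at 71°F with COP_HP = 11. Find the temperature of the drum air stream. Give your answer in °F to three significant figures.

COP_HP = T_H/(T_H − T_C) rearranges to T_H = COP·T_C/(COP − 1).
With T_C = 294.82 K, T_H = 11 × 294.82/10.00 = 324.30 K.
Converting, 324.30 K = 124.07°F.

124 °F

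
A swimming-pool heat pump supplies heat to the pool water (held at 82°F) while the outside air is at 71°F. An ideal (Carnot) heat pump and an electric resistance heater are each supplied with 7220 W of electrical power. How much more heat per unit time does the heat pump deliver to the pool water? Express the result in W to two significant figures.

350000 W

In absolute terms T_C = 294.82 K and T_H = 300.93 K, so ΔT = 6.111 K.
COP_Carnot = T_H/ΔT = 300.93/6.111 = 49.24.
The heat pump delivers Q̇_H = COP × Ẇ = 355500 W; the resistance heater delivers Ẇ = 7220 W.
Extra = (COP − 1)·Ẇ = 348300 W.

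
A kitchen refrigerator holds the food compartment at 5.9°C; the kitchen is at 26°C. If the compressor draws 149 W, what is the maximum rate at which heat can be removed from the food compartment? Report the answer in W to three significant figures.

In absolute terms T_C = 279.05 K and T_H = 299.15 K, so ΔT = 20.10 K.
COP_Carnot = T_C/ΔT = 279.05/20.10 = 13.88.
Q̇_max = COP_Carnot × Ẇ = 13.88 × 149.0 W = 2069 W.

2070 W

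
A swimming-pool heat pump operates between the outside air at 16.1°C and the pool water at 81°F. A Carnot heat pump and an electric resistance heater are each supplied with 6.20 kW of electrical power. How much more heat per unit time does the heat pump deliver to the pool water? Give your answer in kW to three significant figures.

161 kW

In absolute terms T_C = 289.25 K and T_H = 300.37 K, so ΔT = 11.12 K.
COP_Carnot = T_H/ΔT = 300.37/11.12 = 27.01.
The heat pump delivers Q̇_H = COP × Ẇ = 167.4 kW; the resistance heater delivers Ẇ = 6.200 kW.
Extra = (COP − 1)·Ẇ = 161.2 kW.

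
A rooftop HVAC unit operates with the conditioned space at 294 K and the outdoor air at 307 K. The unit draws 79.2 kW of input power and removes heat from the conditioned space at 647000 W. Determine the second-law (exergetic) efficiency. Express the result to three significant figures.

0.361

Converting, Q̇_C = 647000 W = 647.0 kW, so COP_actual = Q̇_C/Ẇ = 647.0/79.20 = 8.169.
The reservoir spacing is ΔT = 307 − 294 = 13.00 K.
COP_Carnot = T_C/ΔT = 294.00/13.00 = 22.62.
η_II = COP_actual/COP_Carnot = 8.169/22.62 = 0.3612.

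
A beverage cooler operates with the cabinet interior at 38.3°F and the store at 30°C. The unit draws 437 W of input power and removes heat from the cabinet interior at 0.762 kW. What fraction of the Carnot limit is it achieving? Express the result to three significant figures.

Converting, Q̇_C = 0.7620 kW = 762.0 W, so COP_actual = Q̇_C/Ẇ = 762.0/437.0 = 1.744.
In absolute terms T_C = 276.65 K and T_H = 303.15 K, so ΔT = 26.50 K.
COP_Carnot = T_C/ΔT = 276.65/26.50 = 10.44.
η_II = COP_actual/COP_Carnot = 1.744/10.44 = 0.1670.

0.167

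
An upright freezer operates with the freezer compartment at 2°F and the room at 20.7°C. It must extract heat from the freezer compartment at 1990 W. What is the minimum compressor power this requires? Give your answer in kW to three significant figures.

In absolute terms T_C = 256.48 K and T_H = 293.85 K, so ΔT = 37.37 K.
COP_Carnot = T_C/ΔT = 256.48/37.37 = 6.864.
Ẇ_min = Q̇/COP_Carnot = 1990/6.864 = 289.9 W = 0.2899 kW.

0.290 kW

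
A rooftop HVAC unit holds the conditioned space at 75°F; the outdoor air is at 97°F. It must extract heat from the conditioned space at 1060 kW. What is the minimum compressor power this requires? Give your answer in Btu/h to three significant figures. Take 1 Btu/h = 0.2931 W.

149000 Btu/h

In absolute terms T_C = 297.04 K and T_H = 309.26 K, so ΔT = 12.22 K.
COP_Carnot = T_C/ΔT = 297.04/12.22 = 24.30.
Ẇ_min = Q̇/COP_Carnot = 1060/24.30 = 43.62 kW = 148800 Btu/h.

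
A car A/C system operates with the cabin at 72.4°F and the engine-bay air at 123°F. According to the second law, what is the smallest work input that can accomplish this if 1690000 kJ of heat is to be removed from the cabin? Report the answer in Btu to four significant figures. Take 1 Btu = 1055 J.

152300 Btu

In absolute terms T_C = 295.59 K and T_H = 323.71 K, so ΔT = 28.11 K.
The reversible limit is COP_R = T_C/ΔT = 10.52, so W_min = Q_C/COP = Q_C·ΔT/T_C.
W_min = 1690000 × 28.11/295.59 = 160700 kJ = 152300 Btu.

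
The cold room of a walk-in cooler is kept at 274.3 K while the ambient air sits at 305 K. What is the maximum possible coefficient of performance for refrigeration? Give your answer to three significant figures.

The reservoir spacing is ΔT = 305 − 274.3 = 30.70 K.
For a reversible cycle, COP_Carnot = T_C/ΔT = 274.30/30.70 = 8.935.

8.93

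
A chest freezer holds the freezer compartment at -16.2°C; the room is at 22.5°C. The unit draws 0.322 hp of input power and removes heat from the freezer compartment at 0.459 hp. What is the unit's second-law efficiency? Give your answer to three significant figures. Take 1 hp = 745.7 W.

COP_actual = Q̇_C/Ẇ = 0.4590/0.3220 = 1.425.
In absolute terms T_C = 256.95 K and T_H = 295.65 K, so ΔT = 38.70 K.
COP_Carnot = T_C/ΔT = 256.95/38.70 = 6.640.
η_II = COP_actual/COP_Carnot = 1.425/6.640 = 0.2147.

0.215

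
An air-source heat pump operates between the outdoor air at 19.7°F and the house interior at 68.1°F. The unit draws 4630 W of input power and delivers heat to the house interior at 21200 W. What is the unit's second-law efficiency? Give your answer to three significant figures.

0.420

COP_actual = Q̇_H/Ẇ = 21200/4630 = 4.579.
In absolute terms T_C = 266.32 K and T_H = 293.21 K, so ΔT = 26.89 K.
COP_Carnot = T_H/ΔT = 293.21/26.89 = 10.90.
η_II = COP_actual/COP_Carnot = 4.579/10.90 = 0.4199.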